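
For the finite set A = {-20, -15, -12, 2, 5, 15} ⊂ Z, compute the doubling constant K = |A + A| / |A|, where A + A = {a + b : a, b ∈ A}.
K = |A + A| / |A| = 20/6 = 10/3

Enumerate A + A = {a + b : a, b ∈ A}. With |A| = 6, there are |A|^2 = 36 ordered sum pairs; collecting distinct values, A + A = {-40, -35, -32, -30, -27, -24, -18, -15, -13, -10, -7, -5, 0, 3, 4, 7, 10, 17, 20, 30}, so |A + A| = 20. Thus K = 20/6 = 10/3. For comparison, the minimum possible |A + A| over all 6-element sets is 2·6 − 1 = 11 (so min K = 11/6), attained only by arithmetic progressions.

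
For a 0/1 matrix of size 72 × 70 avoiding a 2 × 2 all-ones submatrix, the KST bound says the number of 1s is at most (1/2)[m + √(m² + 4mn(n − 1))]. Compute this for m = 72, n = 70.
z(72, 70; 2, 2) ≤ (1/2)[72 + √(72² + 4·72·70·69)] = (1/2)[72 + √1396224] = 626.8096

Kővári–Sós–Turán: let r_1, ..., r_72 be the row sums and z = Σ r_i the total number of 1s. Each pair of columns can share at most one row with both entries 1 (else a 2×2 all-ones block appears), so Σ_i C(r_i, 2) ≤ C(70, 2) = 2415. By convexity Σ_i C(r_i, 2) ≥ 72·C(z/72, 2) = z(z − 72)/(2·72), giving z² − 72z − 72·70·69 ≤ 0 and hence z ≤ (1/2)[72 + √(5184 + 4·347760)] = (1/2)[72 + √1396224] ≈ (1/2)(72 + 1181.6192) = 626.8096.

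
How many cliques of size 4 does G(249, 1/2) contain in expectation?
E[# K_4] = C(249, 4) · (1/2)^C(4, 2) = 156340626 / 2^6 = 78170313/32 = 2442822.28125

For each 4-subset S of vertices (there are C(249, 4) = 156340626 such S), let X_S = 1 if S induces a K_4 (all C(4, 2) = 6 edges present). Then P(X_S = 1) = (1/2)^6 = 1/64. By linearity of expectation, E[# K_4] = C(249, 4) · (1/2)^6 = 156340626 / 64 = 78170313/32 = 2442822.28125.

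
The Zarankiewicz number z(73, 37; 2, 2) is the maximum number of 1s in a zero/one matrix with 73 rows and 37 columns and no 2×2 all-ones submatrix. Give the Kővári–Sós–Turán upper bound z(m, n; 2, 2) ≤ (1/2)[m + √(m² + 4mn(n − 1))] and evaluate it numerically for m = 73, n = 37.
z(73, 37; 2, 2) ≤ (1/2)[73 + √(73² + 4·73·37·36)] = (1/2)[73 + √394273] = 350.4558

Kővári–Sós–Turán: let r_1, ..., r_73 be the row sums and z = Σ r_i the total number of 1s. Each pair of columns can share at most one row with both entries 1 (else a 2×2 all-ones block appears), so Σ_i C(r_i, 2) ≤ C(37, 2) = 666. By convexity Σ_i C(r_i, 2) ≥ 73·C(z/73, 2) = z(z − 73)/(2·73), giving z² − 73z − 73·37·36 ≤ 0 and hence z ≤ (1/2)[73 + √(5329 + 4·97236)] = (1/2)[73 + √394273] ≈ (1/2)(73 + 627.9116) = 350.4558.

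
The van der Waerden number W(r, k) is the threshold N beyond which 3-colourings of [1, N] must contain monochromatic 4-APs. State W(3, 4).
W(3, 4) = 293

This is a classical value, W(3, 4) = 293, established by combining an explicit 3-colouring of {1, ..., 292} with no monochromatic 4-AP (giving the lower bound W(3, 4) > 292) and a finite case analysis / exhaustive computer search showing every 3-colouring of {1, ..., 293} has such an AP.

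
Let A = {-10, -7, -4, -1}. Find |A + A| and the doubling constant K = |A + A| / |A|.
K = |A + A| / |A| = 7/4

Enumerate A + A = {a + b : a, b ∈ A}. With |A| = 4, there are |A|^2 = 16 ordered sum pairs; collecting distinct values, A + A = {-20, -17, -14, -11, -8, -5, -2}, so |A + A| = 7. Thus K = 7/4. Here |A + A| = 2|A| − 1 = 7, the minimum possible — so K = 7/4 is minimal, which holds iff A is an arithmetic progression.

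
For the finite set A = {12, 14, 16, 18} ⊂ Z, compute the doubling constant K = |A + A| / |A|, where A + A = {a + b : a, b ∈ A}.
K = |A + A| / |A| = 7/4

Enumerate A + A = {a + b : a, b ∈ A}. With |A| = 4, there are |A|^2 = 16 ordered sum pairs; collecting distinct values, A + A = {24, 26, 28, 30, 32, 34, 36}, so |A + A| = 7. Thus K = 7/4. Here |A + A| = 2|A| − 1 = 7, the minimum possible — so K = 7/4 is minimal, which holds iff A is an arithmetic progression.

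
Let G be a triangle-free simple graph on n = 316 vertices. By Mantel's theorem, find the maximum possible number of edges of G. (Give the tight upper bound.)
ex(316, K_3) = ⌊316^2/4⌋ = 24964

Mantel (1907): a triangle-free graph on n vertices has at most ⌊n^2/4⌋ edges, with equality for the complete bipartite graph K_{⌊n/2⌋, ⌈n/2⌉}. For n = 316: ⌊316^2/4⌋ = ⌊99856/4⌋ = 24964. The extremal graph is K_{158, 158}, which has 158·158 = 24964 edges.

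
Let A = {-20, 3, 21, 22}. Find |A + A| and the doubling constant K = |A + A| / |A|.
K = |A + A| / |A| = 10/4 = 5/2

Enumerate A + A = {a + b : a, b ∈ A}. With |A| = 4, there are |A|^2 = 16 ordered sum pairs; collecting distinct values, A + A = {-40, -17, 1, 2, 6, 24, 25, 42, 43, 44}, so |A + A| = 10. Thus K = 10/4 = 5/2. For comparison, the minimum possible |A + A| over all 4-element sets is 2·4 − 1 = 7 (so min K = 7/4), attained only by arithmetic progressions.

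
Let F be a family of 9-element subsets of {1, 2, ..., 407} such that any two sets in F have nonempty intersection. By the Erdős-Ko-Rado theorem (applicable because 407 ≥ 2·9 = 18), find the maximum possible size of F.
max |F| = C(406, 8) = 17082453897995850

Erdős-Ko-Rado (1961): when n ≥ 2k, max |F| = C(n−1, k−1). The bound is attained by the star {A : i ∈ A} for any fixed i ∈ [n]. Here C(407−1, 9−1) = C(406, 8) = 17082453897995850.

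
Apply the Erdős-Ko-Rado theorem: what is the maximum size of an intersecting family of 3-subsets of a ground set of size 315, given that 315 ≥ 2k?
max |F| = C(314, 2) = 49141

The Erdős-Ko-Rado theorem states: for n ≥ 2k, an intersecting family of k-subsets of an n-element set has size at most C(n − 1, k − 1), with equality for 'star' families {A ⊆ [n] : |A| = k, i ∈ A} (fix an element i). For n = 315, k = 3: C(314, 2) = 49141.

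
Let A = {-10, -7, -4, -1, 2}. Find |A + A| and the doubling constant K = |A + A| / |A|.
K = |A + A| / |A| = 9/5

Enumerate A + A = {a + b : a, b ∈ A}. With |A| = 5, there are |A|^2 = 25 ordered sum pairs; collecting distinct values, A + A = {-20, -17, -14, -11, -8, -5, -2, 1, 4}, so |A + A| = 9. Thus K = 9/5. Here |A + A| = 2|A| − 1 = 9, the minimum possible — so K = 9/5 is minimal, which holds iff A is an arithmetic progression.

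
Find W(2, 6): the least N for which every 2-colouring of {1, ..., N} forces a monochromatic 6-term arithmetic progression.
W(2, 6) = 1132

This is a classical value, W(2, 6) = 1132, established by combining an explicit 2-colouring of {1, ..., 1131} with no monochromatic 6-AP (giving the lower bound W(2, 6) > 1131) and a finite case analysis / exhaustive computer search showing every 2-colouring of {1, ..., 1132} has such an AP.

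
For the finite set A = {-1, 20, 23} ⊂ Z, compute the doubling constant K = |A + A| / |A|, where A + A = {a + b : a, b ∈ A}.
K = |A + A| / |A| = 6/3 = 2

Enumerate A + A = {a + b : a, b ∈ A}. With |A| = 3, there are |A|^2 = 9 ordered sum pairs; collecting distinct values, A + A = {-2, 19, 22, 40, 43, 46}, so |A + A| = 6. Thus K = 6/3 = 2. For comparison, the minimum possible |A + A| over all 3-element sets is 2·3 − 1 = 5 (so min K = 5/3), attained only by arithmetic progressions.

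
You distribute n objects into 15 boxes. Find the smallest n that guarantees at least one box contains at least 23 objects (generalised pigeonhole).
n = (23 − 1)·15 + 1 = 331

By the generalised pigeonhole principle, to guarantee some box contains ≥ r objects we need more than (r − 1) · k objects total. Threshold: n = (r − 1) · k + 1. With r = 23 and k = 15: n = 22 · 15 + 1 = 330 + 1 = 331. For n = 330 = 22 · 15, we can put exactly 22 objects in every box, avoiding 23 in any single one — so 331 is tight.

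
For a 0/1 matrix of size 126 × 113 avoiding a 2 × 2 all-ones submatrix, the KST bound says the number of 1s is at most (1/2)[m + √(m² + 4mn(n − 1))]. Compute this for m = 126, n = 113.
z(126, 113; 2, 2) ≤ (1/2)[126 + √(126² + 4·126·113·112)] = (1/2)[126 + √6394500] = 1327.3674

Kővári–Sós–Turán: let r_1, ..., r_126 be the row sums and z = Σ r_i the total number of 1s. Each pair of columns can share at most one row with both entries 1 (else a 2×2 all-ones block appears), so Σ_i C(r_i, 2) ≤ C(113, 2) = 6328. By convexity Σ_i C(r_i, 2) ≥ 126·C(z/126, 2) = z(z − 126)/(2·126), giving z² − 126z − 126·113·112 ≤ 0 and hence z ≤ (1/2)[126 + √(15876 + 4·1594656)] = (1/2)[126 + √6394500] ≈ (1/2)(126 + 2528.7349) = 1327.3674.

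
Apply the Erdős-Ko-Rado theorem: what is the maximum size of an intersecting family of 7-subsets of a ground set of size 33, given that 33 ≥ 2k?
max |F| = C(32, 6) = 906192

The Erdős-Ko-Rado theorem states: for n ≥ 2k, an intersecting family of k-subsets of an n-element set has size at most C(n − 1, k − 1), with equality for 'star' families {A ⊆ [n] : |A| = k, i ∈ A} (fix an element i). For n = 33, k = 7: C(32, 6) = 906192.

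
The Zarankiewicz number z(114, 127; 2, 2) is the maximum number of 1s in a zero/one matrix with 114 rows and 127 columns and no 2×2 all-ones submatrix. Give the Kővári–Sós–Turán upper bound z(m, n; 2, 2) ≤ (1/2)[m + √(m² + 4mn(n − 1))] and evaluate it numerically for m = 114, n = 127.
z(114, 127; 2, 2) ≤ (1/2)[114 + √(114² + 4·114·127·126)] = (1/2)[114 + √7309908] = 1408.8421

Kővári–Sós–Turán: let r_1, ..., r_114 be the row sums and z = Σ r_i the total number of 1s. Each pair of columns can share at most one row with both entries 1 (else a 2×2 all-ones block appears), so Σ_i C(r_i, 2) ≤ C(127, 2) = 8001. By convexity Σ_i C(r_i, 2) ≥ 114·C(z/114, 2) = z(z − 114)/(2·114), giving z² − 114z − 114·127·126 ≤ 0 and hence z ≤ (1/2)[114 + √(12996 + 4·1824228)] = (1/2)[114 + √7309908] ≈ (1/2)(114 + 2703.6842) = 1408.8421.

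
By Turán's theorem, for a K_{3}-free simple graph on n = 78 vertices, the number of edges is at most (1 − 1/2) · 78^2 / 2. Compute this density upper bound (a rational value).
Turán density bound = (1/2) · 78^2/2 = 1521

Turán's theorem: ex(n, K_{r+1}) is achieved by the complete r-partite Turán graph T(n, r) with parts as balanced as possible, and is at most (1 − 1/r) · n^2/2. For r = 2, n = 78: the density bound is (1/2) · 6084/2 = 1521. Since 2 ∣ 78, the Turán graph T(78, 2) has parts of equal size 39, and its edge count e(T(78, 2)) = 1521 attains the density bound exactly.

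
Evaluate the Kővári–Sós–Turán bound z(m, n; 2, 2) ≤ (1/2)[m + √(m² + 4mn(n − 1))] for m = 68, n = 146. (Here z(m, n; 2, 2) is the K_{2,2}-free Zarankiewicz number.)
z(68, 146; 2, 2) ≤ (1/2)[68 + √(68² + 4·68·146·145)] = (1/2)[68 + √5762864] = 1234.2983

Kővári–Sós–Turán: let r_1, ..., r_68 be the row sums and z = Σ r_i the total number of 1s. Each pair of columns can share at most one row with both entries 1 (else a 2×2 all-ones block appears), so Σ_i C(r_i, 2) ≤ C(146, 2) = 10585. By convexity Σ_i C(r_i, 2) ≥ 68·C(z/68, 2) = z(z − 68)/(2·68), giving z² − 68z − 68·146·145 ≤ 0 and hence z ≤ (1/2)[68 + √(4624 + 4·1439560)] = (1/2)[68 + √5762864] ≈ (1/2)(68 + 2400.5966) = 1234.2983.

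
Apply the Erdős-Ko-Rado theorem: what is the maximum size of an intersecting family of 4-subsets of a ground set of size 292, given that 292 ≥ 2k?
max |F| = C(291, 3) = 4064785

The Erdős-Ko-Rado theorem states: for n ≥ 2k, an intersecting family of k-subsets of an n-element set has size at most C(n − 1, k − 1), with equality for 'star' families {A ⊆ [n] : |A| = k, i ∈ A} (fix an element i). For n = 292, k = 4: C(291, 3) = 4064785.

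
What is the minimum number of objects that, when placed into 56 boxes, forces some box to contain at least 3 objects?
n = (3 − 1)·56 + 1 = 113

By the generalised pigeonhole principle, to guarantee some box contains ≥ r objects we need more than (r − 1) · k objects total. Threshold: n = (r − 1) · k + 1. With r = 3 and k = 56: n = 2 · 56 + 1 = 112 + 1 = 113. For n = 112 = 2 · 56, we can put exactly 2 objects in every box, avoiding 3 in any single one — so 113 is tight.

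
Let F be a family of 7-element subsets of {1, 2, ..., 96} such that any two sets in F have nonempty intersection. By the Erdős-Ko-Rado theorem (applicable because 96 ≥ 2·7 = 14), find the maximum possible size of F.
max |F| = C(95, 6) = 869107785

The Erdős-Ko-Rado theorem states: for n ≥ 2k, an intersecting family of k-subsets of an n-element set has size at most C(n − 1, k − 1), with equality for 'star' families {A ⊆ [n] : |A| = k, i ∈ A} (fix an element i). For n = 96, k = 7: C(95, 6) = 869107785.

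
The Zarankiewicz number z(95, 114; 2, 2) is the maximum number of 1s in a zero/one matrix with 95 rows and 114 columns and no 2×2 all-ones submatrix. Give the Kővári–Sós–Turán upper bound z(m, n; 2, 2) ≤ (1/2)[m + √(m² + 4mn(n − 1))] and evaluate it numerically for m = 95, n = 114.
z(95, 114; 2, 2) ≤ (1/2)[95 + √(95² + 4·95·114·113)] = (1/2)[95 + √4904185] = 1154.7697

Kővári–Sós–Turán: let r_1, ..., r_95 be the row sums and z = Σ r_i the total number of 1s. Each pair of columns can share at most one row with both entries 1 (else a 2×2 all-ones block appears), so Σ_i C(r_i, 2) ≤ C(114, 2) = 6441. By convexity Σ_i C(r_i, 2) ≥ 95·C(z/95, 2) = z(z − 95)/(2·95), giving z² − 95z − 95·114·113 ≤ 0 and hence z ≤ (1/2)[95 + √(9025 + 4·1223790)] = (1/2)[95 + √4904185] ≈ (1/2)(95 + 2214.5395) = 1154.7697.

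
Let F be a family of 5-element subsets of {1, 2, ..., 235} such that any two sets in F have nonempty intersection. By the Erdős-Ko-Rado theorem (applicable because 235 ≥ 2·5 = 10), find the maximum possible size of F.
max |F| = C(234, 4) = 121747626

The Erdős-Ko-Rado theorem states: for n ≥ 2k, an intersecting family of k-subsets of an n-element set has size at most C(n − 1, k − 1), with equality for 'star' families {A ⊆ [n] : |A| = k, i ∈ A} (fix an element i). For n = 235, k = 5: C(234, 4) = 121747626.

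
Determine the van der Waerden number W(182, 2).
W(182, 2) = 182 + 1 = 183

A 2-term AP is any pair of integers, so a monochromatic 2-AP exists iff some colour is used at least twice. With 182 colours, the colouring i ↦ i on {1, ..., 182} uses each colour once, avoiding any monochromatic pair, so W(182, 2) > 182. For {1, ..., 183}, pigeonhole forces two integers of the same colour, which form a monochromatic 2-AP. Hence W(182, 2) = 183.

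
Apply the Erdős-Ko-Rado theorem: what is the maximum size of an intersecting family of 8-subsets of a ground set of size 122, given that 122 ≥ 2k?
max |F| = C(121, 7) = 63140314380

The Erdős-Ko-Rado theorem states: for n ≥ 2k, an intersecting family of k-subsets of an n-element set has size at most C(n − 1, k − 1), with equality for 'star' families {A ⊆ [n] : |A| = k, i ∈ A} (fix an element i). For n = 122, k = 8: C(121, 7) = 63140314380.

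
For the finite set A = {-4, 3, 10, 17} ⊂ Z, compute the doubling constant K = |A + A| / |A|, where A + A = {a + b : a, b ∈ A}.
K = |A + A| / |A| = 7/4

Enumerate A + A = {a + b : a, b ∈ A}. With |A| = 4, there are |A|^2 = 16 ordered sum pairs; collecting distinct values, A + A = {-8, -1, 6, 13, 20, 27, 34}, so |A + A| = 7. Thus K = 7/4. Here |A + A| = 2|A| − 1 = 7, the minimum possible — so K = 7/4 is minimal, which holds iff A is an arithmetic progression.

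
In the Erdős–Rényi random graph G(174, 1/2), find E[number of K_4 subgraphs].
E[# K_4] = C(174, 4) · (1/2)^C(4, 2) = 36890001 / 2^6 = 576406.265625

For each 4-subset S of vertices (there are C(174, 4) = 36890001 such S), let X_S = 1 if S induces a K_4 (all C(4, 2) = 6 edges present). Then P(X_S = 1) = (1/2)^6 = 1/64. By linearity of expectation, E[# K_4] = C(174, 4) · (1/2)^6 = 36890001 / 64 = 576406.265625.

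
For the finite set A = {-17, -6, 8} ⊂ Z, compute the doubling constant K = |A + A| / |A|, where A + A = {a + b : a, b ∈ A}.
K = |A + A| / |A| = 6/3 = 2

Enumerate A + A = {a + b : a, b ∈ A}. With |A| = 3, there are |A|^2 = 9 ordered sum pairs; collecting distinct values, A + A = {-34, -23, -12, -9, 2, 16}, so |A + A| = 6. Thus K = 6/3 = 2. For comparison, the minimum possible |A + A| over all 3-element sets is 2·3 − 1 = 5 (so min K = 5/3), attained only by arithmetic progressions.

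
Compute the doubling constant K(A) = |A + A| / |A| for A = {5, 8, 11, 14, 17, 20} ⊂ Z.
K = |A + A| / |A| = 11/6

Enumerate A + A = {a + b : a, b ∈ A}. With |A| = 6, there are |A|^2 = 36 ordered sum pairs; collecting distinct values, A + A = {10, 13, 16, 19, 22, 25, 28, 31, 34, 37, 40}, so |A + A| = 11. Thus K = 11/6. Here |A + A| = 2|A| − 1 = 11, the minimum possible — so K = 11/6 is minimal, which holds iff A is an arithmetic progression.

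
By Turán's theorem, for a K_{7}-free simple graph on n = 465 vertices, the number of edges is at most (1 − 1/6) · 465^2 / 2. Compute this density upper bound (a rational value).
Turán density bound = (5/6) · 465^2/2 = 360375/4 ≈ 90093.75

Turán's theorem: ex(n, K_{r+1}) is achieved by the complete r-partite Turán graph T(n, r) with parts as balanced as possible, and is at most (1 − 1/r) · n^2/2. For r = 6, n = 465: the density bound is (5/6) · 216225/2 = 360375/4 ≈ 90093.75. The integer-valued extremum is e(T(465, 6)) = 90093, which is strictly less than the density bound 360375/4 since 6 ∤ 465 (the parts of T(465, 6) cannot all be equal).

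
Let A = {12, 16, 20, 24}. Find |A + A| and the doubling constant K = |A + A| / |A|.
K = |A + A| / |A| = 7/4

Enumerate A + A = {a + b : a, b ∈ A}. With |A| = 4, there are |A|^2 = 16 ordered sum pairs; collecting distinct values, A + A = {24, 28, 32, 36, 40, 44, 48}, so |A + A| = 7. Thus K = 7/4. Here |A + A| = 2|A| − 1 = 7, the minimum possible — so K = 7/4 is minimal, which holds iff A is an arithmetic progression.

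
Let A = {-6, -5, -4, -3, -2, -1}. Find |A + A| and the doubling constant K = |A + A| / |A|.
K = |A + A| / |A| = 11/6

Enumerate A + A = {a + b : a, b ∈ A}. With |A| = 6, there are |A|^2 = 36 ordered sum pairs; collecting distinct values, A + A = {-12, -11, -10, -9, -8, -7, -6, -5, -4, -3, -2}, so |A + A| = 11. Thus K = 11/6. Here |A + A| = 2|A| − 1 = 11, the minimum possible — so K = 11/6 is minimal, which holds iff A is an arithmetic progression.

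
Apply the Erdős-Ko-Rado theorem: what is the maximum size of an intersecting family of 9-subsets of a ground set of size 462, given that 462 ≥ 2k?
max |F| = C(461, 8) = 47595368039098815

The Erdős-Ko-Rado theorem states: for n ≥ 2k, an intersecting family of k-subsets of an n-element set has size at most C(n − 1, k − 1), with equality for 'star' families {A ⊆ [n] : |A| = k, i ∈ A} (fix an element i). For n = 462, k = 9: C(461, 8) = 47595368039098815.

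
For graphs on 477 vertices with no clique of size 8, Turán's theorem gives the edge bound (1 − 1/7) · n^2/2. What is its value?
Turán density bound = (6/7) · 477^2/2 = 682587/7 ≈ 97512.4286

Turán's theorem: ex(n, K_{r+1}) is achieved by the complete r-partite Turán graph T(n, r) with parts as balanced as possible, and is at most (1 − 1/r) · n^2/2. For r = 7, n = 477: the density bound is (6/7) · 227529/2 = 682587/7 ≈ 97512.4286. The integer-valued extremum is e(T(477, 7)) = 97512, which is strictly less than the density bound 682587/7 since 7 ∤ 477 (the parts of T(477, 7) cannot all be equal).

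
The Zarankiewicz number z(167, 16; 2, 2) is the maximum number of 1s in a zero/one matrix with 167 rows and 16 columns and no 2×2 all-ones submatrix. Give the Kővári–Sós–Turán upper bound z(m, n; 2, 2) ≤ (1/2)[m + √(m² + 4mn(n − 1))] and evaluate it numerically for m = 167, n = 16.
z(167, 16; 2, 2) ≤ (1/2)[167 + √(167² + 4·167·16·15)] = (1/2)[167 + √188209] = 300.4153

Kővári–Sós–Turán: let r_1, ..., r_167 be the row sums and z = Σ r_i the total number of 1s. Each pair of columns can share at most one row with both entries 1 (else a 2×2 all-ones block appears), so Σ_i C(r_i, 2) ≤ C(16, 2) = 120. By convexity Σ_i C(r_i, 2) ≥ 167·C(z/167, 2) = z(z − 167)/(2·167), giving z² − 167z − 167·16·15 ≤ 0 and hence z ≤ (1/2)[167 + √(27889 + 4·40080)] = (1/2)[167 + √188209] ≈ (1/2)(167 + 433.8306) = 300.4153.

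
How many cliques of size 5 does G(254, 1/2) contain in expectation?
E[# K_5] = C(254, 5) · (1/2)^C(5, 2) = 8468125050 / 2^10 = 4234062525/512 ≈ 8269653.369141

For each 5-subset S of vertices (there are C(254, 5) = 8468125050 such S), let X_S = 1 if S induces a K_5 (all C(5, 2) = 10 edges present). Then P(X_S = 1) = (1/2)^10 = 1/1024. By linearity of expectation, E[# K_5] = C(254, 5) · (1/2)^10 = 8468125050 / 1024 = 4234062525/512 ≈ 8269653.369141.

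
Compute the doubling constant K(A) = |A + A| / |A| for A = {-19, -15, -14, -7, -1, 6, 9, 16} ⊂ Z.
K = |A + A| / |A| = 33/8

Enumerate A + A = {a + b : a, b ∈ A}. With |A| = 8, there are |A|^2 = 64 ordered sum pairs; collecting distinct values, A + A = {-38, -34, -33, -30, -29, -28, -26, -22, -21, -20, -16, -15, -14, -13, -10, -9, -8, -6, -5, -3, -2, -1, 1, 2, 5, 8, 9, 12, 15, 18, 22, 25, 32}, so |A + A| = 33. Thus K = 33/8. For comparison, the minimum possible |A + A| over all 8-element sets is 2·8 − 1 = 15 (so min K = 15/8), attained only by arithmetic progressions.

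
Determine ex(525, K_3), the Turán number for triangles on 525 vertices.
ex(525, K_3) = ⌊525^2/4⌋ = 68906

Mantel (1907): a triangle-free graph on n vertices has at most ⌊n^2/4⌋ edges, with equality for the complete bipartite graph K_{⌊n/2⌋, ⌈n/2⌉}. For n = 525: ⌊525^2/4⌋ = ⌊275625/4⌋ = 68906. The extremal graph is K_{262, 263}, which has 262·263 = 68906 edges.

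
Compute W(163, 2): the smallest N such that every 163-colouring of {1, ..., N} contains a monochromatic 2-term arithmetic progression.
W(163, 2) = 163 + 1 = 164

A 2-term AP is any pair of integers, so a monochromatic 2-AP exists iff some colour is used at least twice. With 163 colours, the colouring i ↦ i on {1, ..., 163} uses each colour once, avoiding any monochromatic pair, so W(163, 2) > 163. For {1, ..., 164}, pigeonhole forces two integers of the same colour, which form a monochromatic 2-AP. Hence W(163, 2) = 164.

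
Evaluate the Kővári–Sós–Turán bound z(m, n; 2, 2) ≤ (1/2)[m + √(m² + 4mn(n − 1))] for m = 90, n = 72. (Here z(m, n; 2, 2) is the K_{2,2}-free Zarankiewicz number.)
z(90, 72; 2, 2) ≤ (1/2)[90 + √(90² + 4·90·72·71)] = (1/2)[90 + √1848420] = 724.7831

Kővári–Sós–Turán: let r_1, ..., r_90 be the row sums and z = Σ r_i the total number of 1s. Each pair of columns can share at most one row with both entries 1 (else a 2×2 all-ones block appears), so Σ_i C(r_i, 2) ≤ C(72, 2) = 2556. By convexity Σ_i C(r_i, 2) ≥ 90·C(z/90, 2) = z(z − 90)/(2·90), giving z² − 90z − 90·72·71 ≤ 0 and hence z ≤ (1/2)[90 + √(8100 + 4·460080)] = (1/2)[90 + √1848420] ≈ (1/2)(90 + 1359.5661) = 724.7831.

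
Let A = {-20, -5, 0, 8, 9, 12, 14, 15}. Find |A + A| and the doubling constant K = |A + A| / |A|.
K = |A + A| / |A| = 32/8 = 4

Enumerate A + A = {a + b : a, b ∈ A}. With |A| = 8, there are |A|^2 = 64 ordered sum pairs; collecting distinct values, A + A = {-40, -25, -20, -12, -11, -10, -8, -6, -5, 0, 3, 4, 7, 8, 9, 10, 12, 14, 15, 16, 17, 18, 20, 21, 22, 23, 24, 26, 27, 28, 29, 30}, so |A + A| = 32. Thus K = 32/8 = 4. For comparison, the minimum possible |A + A| over all 8-element sets is 2·8 − 1 = 15 (so min K = 15/8), attained only by arithmetic progressions.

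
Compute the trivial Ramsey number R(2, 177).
R(2, 177) = 177

R(2, k) = k for all k ≥ 2: in a 2-colouring of K_k, either some edge is red (a red K_2) or all edges are blue (a blue K_k). And K_{176} coloured all-blue has no blue K_177, so R(2, 177) > 176. Hence R(2, 177) = 177.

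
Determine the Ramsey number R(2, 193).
R(2, 193) = 193

R(2, k) = k for all k ≥ 2: in a 2-colouring of K_k, either some edge is red (a red K_2) or all edges are blue (a blue K_k). And K_{192} coloured all-blue has no blue K_193, so R(2, 193) > 192. Hence R(2, 193) = 193.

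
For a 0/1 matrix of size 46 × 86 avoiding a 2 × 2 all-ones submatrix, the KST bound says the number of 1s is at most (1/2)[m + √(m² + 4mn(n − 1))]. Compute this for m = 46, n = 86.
z(46, 86; 2, 2) ≤ (1/2)[46 + √(46² + 4·46·86·85)] = (1/2)[46 + √1347156] = 603.3352

Kővári–Sós–Turán: let r_1, ..., r_46 be the row sums and z = Σ r_i the total number of 1s. Each pair of columns can share at most one row with both entries 1 (else a 2×2 all-ones block appears), so Σ_i C(r_i, 2) ≤ C(86, 2) = 3655. By convexity Σ_i C(r_i, 2) ≥ 46·C(z/46, 2) = z(z − 46)/(2·46), giving z² − 46z − 46·86·85 ≤ 0 and hence z ≤ (1/2)[46 + √(2116 + 4·336260)] = (1/2)[46 + √1347156] ≈ (1/2)(46 + 1160.6705) = 603.3352.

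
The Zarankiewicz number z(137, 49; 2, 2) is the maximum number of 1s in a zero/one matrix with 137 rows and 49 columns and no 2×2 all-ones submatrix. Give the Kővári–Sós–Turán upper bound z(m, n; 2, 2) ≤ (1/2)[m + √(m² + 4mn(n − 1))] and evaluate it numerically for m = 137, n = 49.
z(137, 49; 2, 2) ≤ (1/2)[137 + √(137² + 4·137·49·48)] = (1/2)[137 + √1307665] = 640.2659

Kővári–Sós–Turán: let r_1, ..., r_137 be the row sums and z = Σ r_i the total number of 1s. Each pair of columns can share at most one row with both entries 1 (else a 2×2 all-ones block appears), so Σ_i C(r_i, 2) ≤ C(49, 2) = 1176. By convexity Σ_i C(r_i, 2) ≥ 137·C(z/137, 2) = z(z − 137)/(2·137), giving z² − 137z − 137·49·48 ≤ 0 and hence z ≤ (1/2)[137 + √(18769 + 4·322224)] = (1/2)[137 + √1307665] ≈ (1/2)(137 + 1143.5318) = 640.2659.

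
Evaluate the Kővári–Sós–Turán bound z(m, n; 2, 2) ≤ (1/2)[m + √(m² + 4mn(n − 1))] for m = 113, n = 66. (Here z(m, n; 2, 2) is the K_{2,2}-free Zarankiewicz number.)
z(113, 66; 2, 2) ≤ (1/2)[113 + √(113² + 4·113·66·65)] = (1/2)[113 + √1951849] = 755.0429

Kővári–Sós–Turán: let r_1, ..., r_113 be the row sums and z = Σ r_i the total number of 1s. Each pair of columns can share at most one row with both entries 1 (else a 2×2 all-ones block appears), so Σ_i C(r_i, 2) ≤ C(66, 2) = 2145. By convexity Σ_i C(r_i, 2) ≥ 113·C(z/113, 2) = z(z − 113)/(2·113), giving z² − 113z − 113·66·65 ≤ 0 and hence z ≤ (1/2)[113 + √(12769 + 4·484770)] = (1/2)[113 + √1951849] ≈ (1/2)(113 + 1397.0859) = 755.0429.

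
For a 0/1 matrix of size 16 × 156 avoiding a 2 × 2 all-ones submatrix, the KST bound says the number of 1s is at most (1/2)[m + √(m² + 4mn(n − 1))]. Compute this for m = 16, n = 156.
z(16, 156; 2, 2) ≤ (1/2)[16 + √(16² + 4·16·156·155)] = (1/2)[16 + √1547776] = 630.0482

Kővári–Sós–Turán: let r_1, ..., r_16 be the row sums and z = Σ r_i the total number of 1s. Each pair of columns can share at most one row with both entries 1 (else a 2×2 all-ones block appears), so Σ_i C(r_i, 2) ≤ C(156, 2) = 12090. By convexity Σ_i C(r_i, 2) ≥ 16·C(z/16, 2) = z(z − 16)/(2·16), giving z² − 16z − 16·156·155 ≤ 0 and hence z ≤ (1/2)[16 + √(256 + 4·386880)] = (1/2)[16 + √1547776] ≈ (1/2)(16 + 1244.0965) = 630.0482.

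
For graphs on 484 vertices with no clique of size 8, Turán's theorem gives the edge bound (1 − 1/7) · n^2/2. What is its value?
Turán density bound = (6/7) · 484^2/2 = 702768/7 ≈ 100395.4286

Turán's theorem: ex(n, K_{r+1}) is achieved by the complete r-partite Turán graph T(n, r) with parts as balanced as possible, and is at most (1 − 1/r) · n^2/2. For r = 7, n = 484: the density bound is (6/7) · 234256/2 = 702768/7 ≈ 100395.4286. The integer-valued extremum is e(T(484, 7)) = 100395, which is strictly less than the density bound 702768/7 since 7 ∤ 484 (the parts of T(484, 7) cannot all be equal).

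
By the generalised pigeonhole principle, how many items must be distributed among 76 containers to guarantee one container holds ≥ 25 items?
n = (25 − 1)·76 + 1 = 1825

By the generalised pigeonhole principle, to guarantee some box contains ≥ r objects we need more than (r − 1) · k objects total. Threshold: n = (r − 1) · k + 1. With r = 25 and k = 76: n = 24 · 76 + 1 = 1824 + 1 = 1825. For n = 1824 = 24 · 76, we can put exactly 24 objects in every box, avoiding 25 in any single one — so 1825 is tight.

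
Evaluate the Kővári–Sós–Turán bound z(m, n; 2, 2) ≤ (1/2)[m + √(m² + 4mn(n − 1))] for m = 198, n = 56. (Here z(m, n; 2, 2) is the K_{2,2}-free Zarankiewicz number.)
z(198, 56; 2, 2) ≤ (1/2)[198 + √(198² + 4·198·56·55)] = (1/2)[198 + √2478564] = 886.1728

Kővári–Sós–Turán: let r_1, ..., r_198 be the row sums and z = Σ r_i the total number of 1s. Each pair of columns can share at most one row with both entries 1 (else a 2×2 all-ones block appears), so Σ_i C(r_i, 2) ≤ C(56, 2) = 1540. By convexity Σ_i C(r_i, 2) ≥ 198·C(z/198, 2) = z(z − 198)/(2·198), giving z² − 198z − 198·56·55 ≤ 0 and hence z ≤ (1/2)[198 + √(39204 + 4·609840)] = (1/2)[198 + √2478564] ≈ (1/2)(198 + 1574.3456) = 886.1728.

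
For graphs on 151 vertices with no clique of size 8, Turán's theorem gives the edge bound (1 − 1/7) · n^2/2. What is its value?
Turán density bound = (6/7) · 151^2/2 = 68403/7 ≈ 9771.8571

Turán's theorem: ex(n, K_{r+1}) is achieved by the complete r-partite Turán graph T(n, r) with parts as balanced as possible, and is at most (1 − 1/r) · n^2/2. For r = 7, n = 151: the density bound is (6/7) · 22801/2 = 68403/7 ≈ 9771.8571. The integer-valued extremum is e(T(151, 7)) = 9771, which is strictly less than the density bound 68403/7 since 7 ∤ 151 (the parts of T(151, 7) cannot all be equal).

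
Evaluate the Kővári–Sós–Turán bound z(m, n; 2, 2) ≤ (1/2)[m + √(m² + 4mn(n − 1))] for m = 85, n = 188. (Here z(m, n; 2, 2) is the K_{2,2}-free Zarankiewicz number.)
z(85, 188; 2, 2) ≤ (1/2)[85 + √(85² + 4·85·188·187)] = (1/2)[85 + √11960265] = 1771.6808

Kővári–Sós–Turán: let r_1, ..., r_85 be the row sums and z = Σ r_i the total number of 1s. Each pair of columns can share at most one row with both entries 1 (else a 2×2 all-ones block appears), so Σ_i C(r_i, 2) ≤ C(188, 2) = 17578. By convexity Σ_i C(r_i, 2) ≥ 85·C(z/85, 2) = z(z − 85)/(2·85), giving z² − 85z − 85·188·187 ≤ 0 and hence z ≤ (1/2)[85 + √(7225 + 4·2988260)] = (1/2)[85 + √11960265] ≈ (1/2)(85 + 3458.3616) = 1771.6808.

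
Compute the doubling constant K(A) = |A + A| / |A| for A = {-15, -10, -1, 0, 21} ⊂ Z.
K = |A + A| / |A| = 15/5 = 3

Enumerate A + A = {a + b : a, b ∈ A}. With |A| = 5, there are |A|^2 = 25 ordered sum pairs; collecting distinct values, A + A = {-30, -25, -20, -16, -15, -11, -10, -2, -1, 0, 6, 11, 20, 21, 42}, so |A + A| = 15. Thus K = 15/5 = 3. For comparison, the minimum possible |A + A| over all 5-element sets is 2·5 − 1 = 9 (so min K = 9/5), attained only by arithmetic progressions.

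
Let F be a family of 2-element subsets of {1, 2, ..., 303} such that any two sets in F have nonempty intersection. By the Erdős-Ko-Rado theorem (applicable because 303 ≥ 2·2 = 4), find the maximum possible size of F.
max |F| = C(302, 1) = 302

The Erdős-Ko-Rado theorem states: for n ≥ 2k, an intersecting family of k-subsets of an n-element set has size at most C(n − 1, k − 1), with equality for 'star' families {A ⊆ [n] : |A| = k, i ∈ A} (fix an element i). For n = 303, k = 2: C(302, 1) = 302.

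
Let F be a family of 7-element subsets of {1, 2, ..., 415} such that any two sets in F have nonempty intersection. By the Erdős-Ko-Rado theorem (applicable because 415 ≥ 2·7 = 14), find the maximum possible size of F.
max |F| = C(414, 6) = 6743169849423

The Erdős-Ko-Rado theorem states: for n ≥ 2k, an intersecting family of k-subsets of an n-element set has size at most C(n − 1, k − 1), with equality for 'star' families {A ⊆ [n] : |A| = k, i ∈ A} (fix an element i). For n = 415, k = 7: C(414, 6) = 6743169849423.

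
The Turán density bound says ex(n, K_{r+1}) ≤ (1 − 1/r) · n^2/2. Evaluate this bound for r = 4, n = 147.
Turán density bound = (3/4) · 147^2/2 = 64827/8 ≈ 8103.375

Turán's theorem: ex(n, K_{r+1}) is achieved by the complete r-partite Turán graph T(n, r) with parts as balanced as possible, and is at most (1 − 1/r) · n^2/2. For r = 4, n = 147: the density bound is (3/4) · 21609/2 = 64827/8 ≈ 8103.375. The integer-valued extremum is e(T(147, 4)) = 8103, which is strictly less than the density bound 64827/8 since 4 ∤ 147 (the parts of T(147, 4) cannot all be equal).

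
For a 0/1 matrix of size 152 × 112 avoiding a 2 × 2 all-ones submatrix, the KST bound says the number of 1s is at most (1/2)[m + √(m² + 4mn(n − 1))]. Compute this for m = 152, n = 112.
z(152, 112; 2, 2) ≤ (1/2)[152 + √(152² + 4·152·112·111)] = (1/2)[152 + √7581760] = 1452.7498

Kővári–Sós–Turán: let r_1, ..., r_152 be the row sums and z = Σ r_i the total number of 1s. Each pair of columns can share at most one row with both entries 1 (else a 2×2 all-ones block appears), so Σ_i C(r_i, 2) ≤ C(112, 2) = 6216. By convexity Σ_i C(r_i, 2) ≥ 152·C(z/152, 2) = z(z − 152)/(2·152), giving z² − 152z − 152·112·111 ≤ 0 and hence z ≤ (1/2)[152 + √(23104 + 4·1889664)] = (1/2)[152 + √7581760] ≈ (1/2)(152 + 2753.4996) = 1452.7498.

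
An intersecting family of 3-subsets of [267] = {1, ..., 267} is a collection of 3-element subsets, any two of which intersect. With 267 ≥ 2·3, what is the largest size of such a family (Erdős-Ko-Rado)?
max |F| = C(266, 2) = 35245

Erdős-Ko-Rado (1961): when n ≥ 2k, max |F| = C(n−1, k−1). The bound is attained by the star {A : i ∈ A} for any fixed i ∈ [n]. Here C(267−1, 3−1) = C(266, 2) = 35245.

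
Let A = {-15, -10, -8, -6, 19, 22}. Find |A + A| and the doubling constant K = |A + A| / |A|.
K = |A + A| / |A| = 20/6 = 10/3

Enumerate A + A = {a + b : a, b ∈ A}. With |A| = 6, there are |A|^2 = 36 ordered sum pairs; collecting distinct values, A + A = {-30, -25, -23, -21, -20, -18, -16, -14, -12, 4, 7, 9, 11, 12, 13, 14, 16, 38, 41, 44}, so |A + A| = 20. Thus K = 20/6 = 10/3. For comparison, the minimum possible |A + A| over all 6-element sets is 2·6 − 1 = 11 (so min K = 11/6), attained only by arithmetic progressions.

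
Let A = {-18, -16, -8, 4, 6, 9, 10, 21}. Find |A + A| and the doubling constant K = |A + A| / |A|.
K = |A + A| / |A| = 34/8 = 17/4

Enumerate A + A = {a + b : a, b ∈ A}. With |A| = 8, there are |A|^2 = 64 ordered sum pairs; collecting distinct values, A + A = {-36, -34, -32, -26, -24, -16, -14, -12, -10, -9, -8, -7, -6, -4, -2, 1, 2, 3, 5, 8, 10, 12, 13, 14, 15, 16, 18, 19, 20, 25, 27, 30, 31, 42}, so |A + A| = 34. Thus K = 34/8 = 17/4. For comparison, the minimum possible |A + A| over all 8-element sets is 2·8 − 1 = 15 (so min K = 15/8), attained only by arithmetic progressions.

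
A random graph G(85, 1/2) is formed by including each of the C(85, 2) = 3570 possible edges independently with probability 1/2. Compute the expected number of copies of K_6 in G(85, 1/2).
E[# K_6] = C(85, 6) · (1/2)^C(6, 2) = 437353560 / 2^15 = 54669195/4096 ≈ 13346.971436

For each 6-subset S of vertices (there are C(85, 6) = 437353560 such S), let X_S = 1 if S induces a K_6 (all C(6, 2) = 15 edges present). Then P(X_S = 1) = (1/2)^15 = 1/32768. By linearity of expectation, E[# K_6] = C(85, 6) · (1/2)^15 = 437353560 / 32768 = 54669195/4096 ≈ 13346.971436.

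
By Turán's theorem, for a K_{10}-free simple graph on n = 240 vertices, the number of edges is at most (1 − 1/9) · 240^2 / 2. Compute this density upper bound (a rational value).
Turán density bound = (8/9) · 240^2/2 = 25600

Turán's theorem: ex(n, K_{r+1}) is achieved by the complete r-partite Turán graph T(n, r) with parts as balanced as possible, and is at most (1 − 1/r) · n^2/2. For r = 9, n = 240: the density bound is (8/9) · 57600/2 = 25600. The integer-valued extremum is e(T(240, 9)) = 25599, which is strictly less than the density bound 25600 since 9 ∤ 240 (the parts of T(240, 9) cannot all be equal).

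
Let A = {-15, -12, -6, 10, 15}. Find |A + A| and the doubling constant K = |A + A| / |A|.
K = |A + A| / |A| = 15/5 = 3

Enumerate A + A = {a + b : a, b ∈ A}. With |A| = 5, there are |A|^2 = 25 ordered sum pairs; collecting distinct values, A + A = {-30, -27, -24, -21, -18, -12, -5, -2, 0, 3, 4, 9, 20, 25, 30}, so |A + A| = 15. Thus K = 15/5 = 3. For comparison, the minimum possible |A + A| over all 5-element sets is 2·5 − 1 = 9 (so min K = 9/5), attained only by arithmetic progressions.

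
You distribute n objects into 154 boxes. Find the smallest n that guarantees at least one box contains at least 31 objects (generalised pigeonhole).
n = (31 − 1)·154 + 1 = 4621

By the generalised pigeonhole principle, to guarantee some box contains ≥ r objects we need more than (r − 1) · k objects total. Threshold: n = (r − 1) · k + 1. With r = 31 and k = 154: n = 30 · 154 + 1 = 4620 + 1 = 4621. For n = 4620 = 30 · 154, we can put exactly 30 objects in every box, avoiding 31 in any single one — so 4621 is tight.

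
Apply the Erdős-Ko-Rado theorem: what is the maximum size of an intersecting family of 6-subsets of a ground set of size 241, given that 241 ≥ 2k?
max |F| = C(240, 5) = 6363048048

Erdős-Ko-Rado (1961): when n ≥ 2k, max |F| = C(n−1, k−1). The bound is attained by the star {A : i ∈ A} for any fixed i ∈ [n]. Here C(241−1, 6−1) = C(240, 5) = 6363048048.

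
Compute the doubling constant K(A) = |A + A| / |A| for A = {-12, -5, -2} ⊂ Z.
K = |A + A| / |A| = 6/3 = 2

Enumerate A + A = {a + b : a, b ∈ A}. With |A| = 3, there are |A|^2 = 9 ordered sum pairs; collecting distinct values, A + A = {-24, -17, -14, -10, -7, -4}, so |A + A| = 6. Thus K = 6/3 = 2. For comparison, the minimum possible |A + A| over all 3-element sets is 2·3 − 1 = 5 (so min K = 5/3), attained only by arithmetic progressions.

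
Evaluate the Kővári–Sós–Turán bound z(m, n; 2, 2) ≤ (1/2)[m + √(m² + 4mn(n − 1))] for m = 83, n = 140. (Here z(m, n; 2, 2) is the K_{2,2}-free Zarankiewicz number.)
z(83, 140; 2, 2) ≤ (1/2)[83 + √(83² + 4·83·140·139)] = (1/2)[83 + √6467609] = 1313.0747

Kővári–Sós–Turán: let r_1, ..., r_83 be the row sums and z = Σ r_i the total number of 1s. Each pair of columns can share at most one row with both entries 1 (else a 2×2 all-ones block appears), so Σ_i C(r_i, 2) ≤ C(140, 2) = 9730. By convexity Σ_i C(r_i, 2) ≥ 83·C(z/83, 2) = z(z − 83)/(2·83), giving z² − 83z − 83·140·139 ≤ 0 and hence z ≤ (1/2)[83 + √(6889 + 4·1615180)] = (1/2)[83 + √6467609] ≈ (1/2)(83 + 2543.1494) = 1313.0747.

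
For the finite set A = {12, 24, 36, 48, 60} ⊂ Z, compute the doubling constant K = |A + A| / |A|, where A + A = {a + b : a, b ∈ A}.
K = |A + A| / |A| = 9/5

Enumerate A + A = {a + b : a, b ∈ A}. With |A| = 5, there are |A|^2 = 25 ordered sum pairs; collecting distinct values, A + A = {24, 36, 48, 60, 72, 84, 96, 108, 120}, so |A + A| = 9. Thus K = 9/5. Here |A + A| = 2|A| − 1 = 9, the minimum possible — so K = 9/5 is minimal, which holds iff A is an arithmetic progression.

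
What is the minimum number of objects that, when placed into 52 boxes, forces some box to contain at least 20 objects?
n = (20 − 1)·52 + 1 = 989

By the generalised pigeonhole principle, to guarantee some box contains ≥ r objects we need more than (r − 1) · k objects total. Threshold: n = (r − 1) · k + 1. With r = 20 and k = 52: n = 19 · 52 + 1 = 988 + 1 = 989. For n = 988 = 19 · 52, we can put exactly 19 objects in every box, avoiding 20 in any single one — so 989 is tight.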